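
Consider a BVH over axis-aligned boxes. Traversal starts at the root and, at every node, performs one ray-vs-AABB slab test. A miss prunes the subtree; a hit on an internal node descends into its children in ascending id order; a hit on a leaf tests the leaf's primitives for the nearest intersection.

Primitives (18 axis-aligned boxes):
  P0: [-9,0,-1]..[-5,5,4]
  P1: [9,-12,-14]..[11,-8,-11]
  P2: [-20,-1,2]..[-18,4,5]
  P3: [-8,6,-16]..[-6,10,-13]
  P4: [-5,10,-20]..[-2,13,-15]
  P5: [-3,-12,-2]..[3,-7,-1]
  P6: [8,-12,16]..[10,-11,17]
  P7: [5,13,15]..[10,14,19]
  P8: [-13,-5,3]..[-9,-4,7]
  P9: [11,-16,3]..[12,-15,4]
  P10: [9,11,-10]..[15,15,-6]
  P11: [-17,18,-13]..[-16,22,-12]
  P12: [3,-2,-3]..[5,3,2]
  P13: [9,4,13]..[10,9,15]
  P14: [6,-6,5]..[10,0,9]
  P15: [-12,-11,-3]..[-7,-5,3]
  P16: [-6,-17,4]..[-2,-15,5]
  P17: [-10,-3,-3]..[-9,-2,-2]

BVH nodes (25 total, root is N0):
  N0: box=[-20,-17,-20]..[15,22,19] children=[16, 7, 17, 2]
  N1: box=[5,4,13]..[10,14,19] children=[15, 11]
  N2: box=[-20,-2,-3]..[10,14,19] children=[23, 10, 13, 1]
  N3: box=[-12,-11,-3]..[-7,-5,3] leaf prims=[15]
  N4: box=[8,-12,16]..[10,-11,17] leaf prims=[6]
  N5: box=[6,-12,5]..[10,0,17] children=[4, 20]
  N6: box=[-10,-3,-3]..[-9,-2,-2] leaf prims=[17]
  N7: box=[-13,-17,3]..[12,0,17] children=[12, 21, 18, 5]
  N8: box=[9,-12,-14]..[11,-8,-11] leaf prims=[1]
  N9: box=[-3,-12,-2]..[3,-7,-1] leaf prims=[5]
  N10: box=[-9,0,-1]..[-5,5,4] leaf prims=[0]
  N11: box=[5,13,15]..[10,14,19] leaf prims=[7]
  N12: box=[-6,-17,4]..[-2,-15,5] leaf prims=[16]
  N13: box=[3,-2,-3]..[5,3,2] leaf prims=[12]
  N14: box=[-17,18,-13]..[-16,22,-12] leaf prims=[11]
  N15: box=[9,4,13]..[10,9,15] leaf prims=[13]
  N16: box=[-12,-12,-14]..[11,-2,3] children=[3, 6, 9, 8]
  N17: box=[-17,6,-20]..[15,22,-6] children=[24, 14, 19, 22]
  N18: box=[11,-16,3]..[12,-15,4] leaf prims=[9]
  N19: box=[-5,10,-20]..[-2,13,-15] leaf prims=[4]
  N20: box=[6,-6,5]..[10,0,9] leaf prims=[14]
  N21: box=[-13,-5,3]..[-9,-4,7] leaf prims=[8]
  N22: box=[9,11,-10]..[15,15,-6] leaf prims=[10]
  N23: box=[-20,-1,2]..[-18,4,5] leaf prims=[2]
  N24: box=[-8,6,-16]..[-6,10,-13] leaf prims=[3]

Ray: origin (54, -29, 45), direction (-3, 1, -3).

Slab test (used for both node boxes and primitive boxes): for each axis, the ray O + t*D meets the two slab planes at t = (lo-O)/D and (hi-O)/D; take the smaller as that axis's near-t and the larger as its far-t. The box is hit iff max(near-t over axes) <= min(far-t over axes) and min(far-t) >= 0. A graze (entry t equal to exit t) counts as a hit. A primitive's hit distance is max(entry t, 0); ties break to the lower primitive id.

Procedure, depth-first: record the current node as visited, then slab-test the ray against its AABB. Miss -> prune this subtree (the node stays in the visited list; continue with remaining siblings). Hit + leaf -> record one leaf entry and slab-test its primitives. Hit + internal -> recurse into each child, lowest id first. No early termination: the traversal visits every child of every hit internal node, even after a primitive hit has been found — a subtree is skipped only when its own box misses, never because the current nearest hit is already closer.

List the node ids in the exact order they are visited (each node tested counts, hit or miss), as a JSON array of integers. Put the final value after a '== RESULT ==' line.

Trace the traversal:
N0 x:[13,74/3] y:[12,51] z:[26/3,65/3] -> hit [13,65/3], descend [2, 7, 16, 17]
  N2 x:[44/3,74/3] y:[27,43] z:[26/3,16] -> miss, prune
  N7 x:[14,67/3] y:[12,29] z:[28/3,14] -> hit [14,14], descend [5, 12, 18, 21]
    N5 x:[44/3,16] y:[17,29] z:[28/3,40/3] -> miss, prune
    N12 x:[56/3,20] y:[12,14] z:[40/3,41/3] -> miss, prune
    N18 x:[14,43/3] y:[13,14] z:[41/3,14] -> hit [14,14] leaf, test {P9@t=14}
    N21 x:[21,67/3] y:[24,25] z:[38/3,14] -> miss, prune
  N16 x:[43/3,22] y:[17,27] z:[14,59/3] -> hit [17,59/3], descend [3, 6, 8, 9]
    N3 x:[61/3,22] y:[18,24] z:[14,16] -> miss, prune
    N6 x:[21,64/3] y:[26,27] z:[47/3,16] -> miss, prune
    N8 x:[43/3,15] y:[17,21] z:[56/3,59/3] -> miss, prune
    N9 x:[17,19] y:[17,22] z:[46/3,47/3] -> miss, prune
  N17 x:[13,71/3] y:[35,51] z:[17,65/3] -> miss, prune

order=[0, 2, 7, 5, 12, 18, 21, 16, 3, 6, 8, 9, 17]  |boxes|=13  |leaves|=1  hit=P9

== RESULT ==
[0, 2, 7, 5, 12, 18, 21, 16, 3, 6, 8, 9, 17]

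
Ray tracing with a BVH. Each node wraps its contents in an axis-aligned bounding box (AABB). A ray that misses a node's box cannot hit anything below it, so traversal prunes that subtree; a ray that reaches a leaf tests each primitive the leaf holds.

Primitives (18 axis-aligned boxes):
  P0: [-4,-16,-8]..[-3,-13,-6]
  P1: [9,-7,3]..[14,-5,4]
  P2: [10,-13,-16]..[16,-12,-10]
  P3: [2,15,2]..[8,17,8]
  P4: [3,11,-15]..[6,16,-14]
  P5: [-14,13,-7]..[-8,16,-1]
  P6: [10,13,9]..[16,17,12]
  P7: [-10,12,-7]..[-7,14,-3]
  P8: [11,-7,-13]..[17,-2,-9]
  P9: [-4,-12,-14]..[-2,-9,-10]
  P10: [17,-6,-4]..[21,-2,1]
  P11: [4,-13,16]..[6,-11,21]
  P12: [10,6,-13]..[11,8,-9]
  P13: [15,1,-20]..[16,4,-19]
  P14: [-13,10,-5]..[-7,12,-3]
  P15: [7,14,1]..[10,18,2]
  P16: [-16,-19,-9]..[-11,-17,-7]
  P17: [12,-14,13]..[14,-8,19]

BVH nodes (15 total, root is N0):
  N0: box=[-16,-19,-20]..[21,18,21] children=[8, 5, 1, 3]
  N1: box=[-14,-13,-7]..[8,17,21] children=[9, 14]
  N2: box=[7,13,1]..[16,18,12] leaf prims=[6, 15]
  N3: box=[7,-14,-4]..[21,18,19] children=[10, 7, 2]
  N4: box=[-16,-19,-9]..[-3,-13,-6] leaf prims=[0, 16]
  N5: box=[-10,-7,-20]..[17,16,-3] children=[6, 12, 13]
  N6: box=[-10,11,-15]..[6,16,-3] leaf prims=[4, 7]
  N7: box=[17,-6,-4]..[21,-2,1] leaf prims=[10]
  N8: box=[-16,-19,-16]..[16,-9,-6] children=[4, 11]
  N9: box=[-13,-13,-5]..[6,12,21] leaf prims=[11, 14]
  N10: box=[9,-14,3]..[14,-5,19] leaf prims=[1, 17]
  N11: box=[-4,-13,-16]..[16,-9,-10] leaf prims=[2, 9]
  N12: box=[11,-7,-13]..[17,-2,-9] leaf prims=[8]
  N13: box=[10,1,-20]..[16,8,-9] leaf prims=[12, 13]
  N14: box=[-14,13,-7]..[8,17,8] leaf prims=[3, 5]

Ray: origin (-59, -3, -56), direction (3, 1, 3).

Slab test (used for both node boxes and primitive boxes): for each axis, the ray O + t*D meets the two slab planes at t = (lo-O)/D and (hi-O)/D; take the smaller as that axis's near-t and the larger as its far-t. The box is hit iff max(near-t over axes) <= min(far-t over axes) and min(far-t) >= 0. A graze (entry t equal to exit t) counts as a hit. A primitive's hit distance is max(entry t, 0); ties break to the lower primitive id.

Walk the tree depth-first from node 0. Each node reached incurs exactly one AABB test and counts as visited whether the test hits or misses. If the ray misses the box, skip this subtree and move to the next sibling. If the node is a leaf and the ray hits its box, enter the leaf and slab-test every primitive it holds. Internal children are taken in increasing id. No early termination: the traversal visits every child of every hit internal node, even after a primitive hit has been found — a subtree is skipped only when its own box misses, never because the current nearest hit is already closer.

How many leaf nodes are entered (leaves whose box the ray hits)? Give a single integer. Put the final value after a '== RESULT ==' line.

Trace the traversal:
N0 x:[43/3,80/3] y:[-16,21] z:[12,77/3] -> hit [43/3,21], descend [1, 3, 5, 8]
  N1 x:[15,67/3] y:[-10,20] z:[49/3,77/3] -> hit [49/3,20], descend [9, 14]
    N9 x:[46/3,65/3] y:[-10,15] z:[17,77/3] -> miss, prune
    N14 x:[15,67/3] y:[16,20] z:[49/3,64/3] -> hit [49/3,20] leaf, test {P3(miss), P5@t=49/3}
  N3 x:[22,80/3] y:[-11,21] z:[52/3,25] -> miss, prune
  N5 x:[49/3,76/3] y:[-4,19] z:[12,53/3] -> hit [49/3,53/3], descend [6, 12, 13]
    N6 x:[49/3,65/3] y:[14,19] z:[41/3,53/3] -> hit [49/3,53/3] leaf, test {P4(miss), P7@t=49/3}
    N12 x:[70/3,76/3] y:[-4,1] z:[43/3,47/3] -> miss, prune
    N13 x:[23,25] y:[4,11] z:[12,47/3] -> miss, prune
  N8 x:[43/3,25] y:[-16,-6] z:[40/3,50/3] -> miss, prune

Summary -> nodes [0, 1, 9, 14, 3, 5, 6, 12, 13, 8]; box-tests=10; leaf-entries=2; first=P5

== RESULT ==
2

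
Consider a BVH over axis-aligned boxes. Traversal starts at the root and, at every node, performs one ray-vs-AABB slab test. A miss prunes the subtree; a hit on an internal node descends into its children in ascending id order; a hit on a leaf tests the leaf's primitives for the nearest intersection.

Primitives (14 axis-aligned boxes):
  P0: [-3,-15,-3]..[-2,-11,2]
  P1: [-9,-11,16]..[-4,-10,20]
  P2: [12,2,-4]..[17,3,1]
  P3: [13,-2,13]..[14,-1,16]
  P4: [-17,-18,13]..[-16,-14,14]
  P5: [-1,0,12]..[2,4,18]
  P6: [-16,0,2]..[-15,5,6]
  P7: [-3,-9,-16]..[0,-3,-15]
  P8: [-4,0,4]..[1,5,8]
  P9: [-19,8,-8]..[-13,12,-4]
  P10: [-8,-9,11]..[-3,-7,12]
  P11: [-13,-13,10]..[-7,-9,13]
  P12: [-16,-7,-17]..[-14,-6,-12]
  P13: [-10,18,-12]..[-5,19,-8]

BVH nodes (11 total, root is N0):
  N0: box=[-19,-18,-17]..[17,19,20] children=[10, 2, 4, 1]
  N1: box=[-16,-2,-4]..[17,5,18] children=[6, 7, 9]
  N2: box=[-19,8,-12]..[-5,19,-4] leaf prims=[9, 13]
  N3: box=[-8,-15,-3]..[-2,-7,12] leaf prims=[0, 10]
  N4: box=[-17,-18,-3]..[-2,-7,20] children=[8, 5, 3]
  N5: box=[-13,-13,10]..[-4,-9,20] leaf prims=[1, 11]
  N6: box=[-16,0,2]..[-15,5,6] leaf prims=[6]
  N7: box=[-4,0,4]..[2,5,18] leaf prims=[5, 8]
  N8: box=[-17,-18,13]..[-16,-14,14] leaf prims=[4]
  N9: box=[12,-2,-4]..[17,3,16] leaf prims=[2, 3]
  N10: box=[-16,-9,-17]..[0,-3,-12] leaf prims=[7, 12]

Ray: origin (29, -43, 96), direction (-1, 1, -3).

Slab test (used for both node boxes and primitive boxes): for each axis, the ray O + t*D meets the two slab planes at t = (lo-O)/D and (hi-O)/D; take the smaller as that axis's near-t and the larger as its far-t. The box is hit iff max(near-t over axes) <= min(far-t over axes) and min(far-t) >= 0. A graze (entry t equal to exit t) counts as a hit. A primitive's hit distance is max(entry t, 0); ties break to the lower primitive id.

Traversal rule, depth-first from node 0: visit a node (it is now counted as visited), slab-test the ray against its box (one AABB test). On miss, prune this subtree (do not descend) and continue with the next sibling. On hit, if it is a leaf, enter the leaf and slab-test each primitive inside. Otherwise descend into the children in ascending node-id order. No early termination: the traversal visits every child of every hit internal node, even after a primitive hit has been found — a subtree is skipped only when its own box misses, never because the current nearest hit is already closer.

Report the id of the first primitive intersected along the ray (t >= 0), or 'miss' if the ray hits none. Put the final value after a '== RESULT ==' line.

Walk:
N0 x:[12,48] y:[25,62] z:[76/3,113/3] -> hit [76/3,113/3], descend [1, 2, 4, 10]
  N1 x:[12,45] y:[41,48] z:[26,100/3] -> miss, prune
  N2 x:[34,48] y:[51,62] z:[100/3,36] -> miss, prune
  N4 x:[31,46] y:[25,36] z:[76/3,33] -> hit [31,33], descend [3, 5, 8]
    N3 x:[31,37] y:[28,36] z:[28,33] -> hit [31,33] leaf, test {P0@t=94/3, P10(miss)}
    N5 x:[33,42] y:[30,34] z:[76/3,86/3] -> miss, prune
    N8 x:[45,46] y:[25,29] z:[82/3,83/3] -> miss, prune
  N10 x:[29,45] y:[34,40] z:[36,113/3] -> hit [36,113/3] leaf, test {P7(miss), P12(miss)}

Visited [0, 1, 2, 4, 3, 5, 8, 10]. Tests: 8 box, 2 leaf. Nearest: P0.

== RESULT ==
0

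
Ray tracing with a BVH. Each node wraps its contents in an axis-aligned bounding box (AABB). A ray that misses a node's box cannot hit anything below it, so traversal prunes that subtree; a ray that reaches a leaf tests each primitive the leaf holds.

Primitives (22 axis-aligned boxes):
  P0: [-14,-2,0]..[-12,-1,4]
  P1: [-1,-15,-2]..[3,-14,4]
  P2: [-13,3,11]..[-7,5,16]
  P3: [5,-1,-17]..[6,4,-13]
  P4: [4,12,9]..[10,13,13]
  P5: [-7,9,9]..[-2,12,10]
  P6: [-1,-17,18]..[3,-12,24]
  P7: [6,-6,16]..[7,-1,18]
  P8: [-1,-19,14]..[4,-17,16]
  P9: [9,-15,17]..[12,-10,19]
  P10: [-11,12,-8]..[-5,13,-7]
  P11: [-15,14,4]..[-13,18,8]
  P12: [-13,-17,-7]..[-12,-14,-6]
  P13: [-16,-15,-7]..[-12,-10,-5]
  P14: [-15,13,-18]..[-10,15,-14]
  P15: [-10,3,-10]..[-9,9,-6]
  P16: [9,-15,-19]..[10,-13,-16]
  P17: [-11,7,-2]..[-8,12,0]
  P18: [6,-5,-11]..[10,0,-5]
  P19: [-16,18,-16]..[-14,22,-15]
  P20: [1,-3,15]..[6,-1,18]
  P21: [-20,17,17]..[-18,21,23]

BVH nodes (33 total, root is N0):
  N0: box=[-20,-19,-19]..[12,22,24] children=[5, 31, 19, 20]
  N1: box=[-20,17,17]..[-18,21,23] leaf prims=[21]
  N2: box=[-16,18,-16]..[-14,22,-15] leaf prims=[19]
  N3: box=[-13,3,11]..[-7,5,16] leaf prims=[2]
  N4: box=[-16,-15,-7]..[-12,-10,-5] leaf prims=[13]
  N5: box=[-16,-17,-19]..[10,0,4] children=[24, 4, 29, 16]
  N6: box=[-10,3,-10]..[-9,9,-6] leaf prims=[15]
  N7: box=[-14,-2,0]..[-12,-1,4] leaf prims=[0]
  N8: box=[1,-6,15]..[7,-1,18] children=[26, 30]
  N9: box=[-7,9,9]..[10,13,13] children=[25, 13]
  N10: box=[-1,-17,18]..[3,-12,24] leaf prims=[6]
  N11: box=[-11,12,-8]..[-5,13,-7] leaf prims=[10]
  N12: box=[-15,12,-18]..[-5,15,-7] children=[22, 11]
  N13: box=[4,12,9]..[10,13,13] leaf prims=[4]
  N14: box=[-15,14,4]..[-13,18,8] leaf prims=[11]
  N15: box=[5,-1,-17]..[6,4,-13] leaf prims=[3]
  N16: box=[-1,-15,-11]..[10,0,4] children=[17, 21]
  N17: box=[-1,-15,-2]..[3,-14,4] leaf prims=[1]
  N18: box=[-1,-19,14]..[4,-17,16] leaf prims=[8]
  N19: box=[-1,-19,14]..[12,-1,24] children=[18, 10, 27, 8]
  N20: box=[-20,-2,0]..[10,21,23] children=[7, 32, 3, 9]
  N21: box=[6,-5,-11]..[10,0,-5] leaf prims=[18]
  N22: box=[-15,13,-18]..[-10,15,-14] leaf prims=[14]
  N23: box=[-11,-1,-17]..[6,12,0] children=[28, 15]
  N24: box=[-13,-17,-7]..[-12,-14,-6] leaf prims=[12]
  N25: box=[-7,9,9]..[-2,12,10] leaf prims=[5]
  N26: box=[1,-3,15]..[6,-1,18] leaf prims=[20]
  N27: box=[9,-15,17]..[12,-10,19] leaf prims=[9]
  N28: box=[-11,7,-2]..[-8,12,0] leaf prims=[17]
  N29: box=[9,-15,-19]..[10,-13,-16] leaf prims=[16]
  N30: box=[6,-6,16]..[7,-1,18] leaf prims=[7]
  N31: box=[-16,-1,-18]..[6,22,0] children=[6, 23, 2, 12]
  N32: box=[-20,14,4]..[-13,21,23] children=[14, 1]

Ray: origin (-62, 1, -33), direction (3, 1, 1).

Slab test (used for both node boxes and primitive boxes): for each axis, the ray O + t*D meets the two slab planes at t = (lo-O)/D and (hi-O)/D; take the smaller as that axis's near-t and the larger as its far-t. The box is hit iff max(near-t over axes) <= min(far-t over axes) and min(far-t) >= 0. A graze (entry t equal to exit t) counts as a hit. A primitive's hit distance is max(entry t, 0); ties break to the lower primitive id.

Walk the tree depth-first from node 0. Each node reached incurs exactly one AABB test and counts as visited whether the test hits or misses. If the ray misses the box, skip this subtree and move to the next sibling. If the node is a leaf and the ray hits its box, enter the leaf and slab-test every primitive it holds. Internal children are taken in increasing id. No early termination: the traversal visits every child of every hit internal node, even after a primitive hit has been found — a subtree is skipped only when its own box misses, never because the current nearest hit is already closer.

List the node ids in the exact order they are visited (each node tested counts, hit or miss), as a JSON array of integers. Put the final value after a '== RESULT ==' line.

Traverse from the root:
N0 x:[14,74/3] y:[-20,21] z:[14,57] -> hit [14,21], descend [5, 19, 20, 31]
  N5 x:[46/3,24] y:[-18,-1] z:[14,37] -> miss, prune
  N19 x:[61/3,74/3] y:[-20,-2] z:[47,57] -> miss, prune
  N20 x:[14,24] y:[-3,20] z:[33,56] -> miss, prune
  N31 x:[46/3,68/3] y:[-2,21] z:[15,33] -> hit [46/3,21], descend [2, 6, 12, 23]
    N2 x:[46/3,16] y:[17,21] z:[17,18] -> miss, prune
    N6 x:[52/3,53/3] y:[2,8] z:[23,27] -> miss, prune
    N12 x:[47/3,19] y:[11,14] z:[15,26] -> miss, prune
    N23 x:[17,68/3] y:[-2,11] z:[16,33] -> miss, prune

9 AABB tests over nodes [0, 5, 19, 20, 31, 2, 6, 12, 23]; 0 leaves entered; closest miss.

== RESULT ==
[0, 5, 19, 20, 31, 2, 6, 12, 23]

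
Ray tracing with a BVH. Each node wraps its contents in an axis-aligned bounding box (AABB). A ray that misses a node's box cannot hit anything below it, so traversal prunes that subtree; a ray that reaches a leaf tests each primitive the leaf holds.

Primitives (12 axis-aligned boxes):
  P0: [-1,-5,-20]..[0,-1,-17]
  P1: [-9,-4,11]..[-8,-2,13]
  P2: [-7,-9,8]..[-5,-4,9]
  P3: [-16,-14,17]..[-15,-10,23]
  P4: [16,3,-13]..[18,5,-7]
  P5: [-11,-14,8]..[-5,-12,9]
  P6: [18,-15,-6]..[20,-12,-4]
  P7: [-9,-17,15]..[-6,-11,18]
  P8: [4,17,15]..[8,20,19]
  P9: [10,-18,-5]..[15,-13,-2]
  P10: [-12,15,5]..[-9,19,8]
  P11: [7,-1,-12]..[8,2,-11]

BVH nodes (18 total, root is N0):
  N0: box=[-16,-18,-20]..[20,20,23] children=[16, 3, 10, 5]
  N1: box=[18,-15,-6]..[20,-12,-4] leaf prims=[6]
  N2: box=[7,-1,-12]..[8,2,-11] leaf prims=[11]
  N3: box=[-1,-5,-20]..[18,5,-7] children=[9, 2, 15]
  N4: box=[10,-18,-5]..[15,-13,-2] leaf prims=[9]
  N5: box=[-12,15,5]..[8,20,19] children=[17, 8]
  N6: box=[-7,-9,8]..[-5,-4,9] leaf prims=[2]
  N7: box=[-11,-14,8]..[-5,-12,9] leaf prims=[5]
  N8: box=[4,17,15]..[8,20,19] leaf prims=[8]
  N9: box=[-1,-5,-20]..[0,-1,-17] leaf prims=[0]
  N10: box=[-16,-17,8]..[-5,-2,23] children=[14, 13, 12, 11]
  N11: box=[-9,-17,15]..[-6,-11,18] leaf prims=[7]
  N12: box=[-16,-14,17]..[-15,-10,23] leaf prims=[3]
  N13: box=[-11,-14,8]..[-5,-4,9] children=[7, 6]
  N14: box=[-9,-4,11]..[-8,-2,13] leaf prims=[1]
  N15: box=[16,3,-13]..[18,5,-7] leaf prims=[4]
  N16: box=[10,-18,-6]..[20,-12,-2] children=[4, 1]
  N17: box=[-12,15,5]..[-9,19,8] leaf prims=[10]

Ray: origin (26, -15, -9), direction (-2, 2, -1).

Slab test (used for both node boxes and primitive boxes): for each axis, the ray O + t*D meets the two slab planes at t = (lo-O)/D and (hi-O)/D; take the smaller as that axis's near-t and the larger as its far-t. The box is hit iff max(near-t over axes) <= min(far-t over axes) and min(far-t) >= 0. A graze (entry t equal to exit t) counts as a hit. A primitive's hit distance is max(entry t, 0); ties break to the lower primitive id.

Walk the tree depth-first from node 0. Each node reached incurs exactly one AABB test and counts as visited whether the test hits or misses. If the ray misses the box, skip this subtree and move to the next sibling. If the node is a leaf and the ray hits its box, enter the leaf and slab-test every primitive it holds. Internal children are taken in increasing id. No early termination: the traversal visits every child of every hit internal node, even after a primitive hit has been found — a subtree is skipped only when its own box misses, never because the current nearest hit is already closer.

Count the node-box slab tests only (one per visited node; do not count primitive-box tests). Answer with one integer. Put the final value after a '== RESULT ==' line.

Walk:
N0 x:[3,21] y:[-3/2,35/2] z:[-32,11] -> hit [3,11], descend [3, 5, 10, 16]
  N3 x:[4,27/2] y:[5,10] z:[-2,11] -> hit [5,10], descend [2, 9, 15]
    N2 x:[9,19/2] y:[7,17/2] z:[2,3] -> miss, prune
    N9 x:[13,27/2] y:[5,7] z:[8,11] -> miss, prune
    N15 x:[4,5] y:[9,10] z:[-2,4] -> miss, prune
  N5 x:[9,19] y:[15,35/2] z:[-28,-14] -> miss, prune
  N10 x:[31/2,21] y:[-1,13/2] z:[-32,-17] -> miss, prune
  N16 x:[3,8] y:[-3/2,3/2] z:[-7,-3] -> miss, prune

order=[0, 3, 2, 9, 15, 5, 10, 16]  |boxes|=8  |leaves|=0  hit=miss

== RESULT ==
8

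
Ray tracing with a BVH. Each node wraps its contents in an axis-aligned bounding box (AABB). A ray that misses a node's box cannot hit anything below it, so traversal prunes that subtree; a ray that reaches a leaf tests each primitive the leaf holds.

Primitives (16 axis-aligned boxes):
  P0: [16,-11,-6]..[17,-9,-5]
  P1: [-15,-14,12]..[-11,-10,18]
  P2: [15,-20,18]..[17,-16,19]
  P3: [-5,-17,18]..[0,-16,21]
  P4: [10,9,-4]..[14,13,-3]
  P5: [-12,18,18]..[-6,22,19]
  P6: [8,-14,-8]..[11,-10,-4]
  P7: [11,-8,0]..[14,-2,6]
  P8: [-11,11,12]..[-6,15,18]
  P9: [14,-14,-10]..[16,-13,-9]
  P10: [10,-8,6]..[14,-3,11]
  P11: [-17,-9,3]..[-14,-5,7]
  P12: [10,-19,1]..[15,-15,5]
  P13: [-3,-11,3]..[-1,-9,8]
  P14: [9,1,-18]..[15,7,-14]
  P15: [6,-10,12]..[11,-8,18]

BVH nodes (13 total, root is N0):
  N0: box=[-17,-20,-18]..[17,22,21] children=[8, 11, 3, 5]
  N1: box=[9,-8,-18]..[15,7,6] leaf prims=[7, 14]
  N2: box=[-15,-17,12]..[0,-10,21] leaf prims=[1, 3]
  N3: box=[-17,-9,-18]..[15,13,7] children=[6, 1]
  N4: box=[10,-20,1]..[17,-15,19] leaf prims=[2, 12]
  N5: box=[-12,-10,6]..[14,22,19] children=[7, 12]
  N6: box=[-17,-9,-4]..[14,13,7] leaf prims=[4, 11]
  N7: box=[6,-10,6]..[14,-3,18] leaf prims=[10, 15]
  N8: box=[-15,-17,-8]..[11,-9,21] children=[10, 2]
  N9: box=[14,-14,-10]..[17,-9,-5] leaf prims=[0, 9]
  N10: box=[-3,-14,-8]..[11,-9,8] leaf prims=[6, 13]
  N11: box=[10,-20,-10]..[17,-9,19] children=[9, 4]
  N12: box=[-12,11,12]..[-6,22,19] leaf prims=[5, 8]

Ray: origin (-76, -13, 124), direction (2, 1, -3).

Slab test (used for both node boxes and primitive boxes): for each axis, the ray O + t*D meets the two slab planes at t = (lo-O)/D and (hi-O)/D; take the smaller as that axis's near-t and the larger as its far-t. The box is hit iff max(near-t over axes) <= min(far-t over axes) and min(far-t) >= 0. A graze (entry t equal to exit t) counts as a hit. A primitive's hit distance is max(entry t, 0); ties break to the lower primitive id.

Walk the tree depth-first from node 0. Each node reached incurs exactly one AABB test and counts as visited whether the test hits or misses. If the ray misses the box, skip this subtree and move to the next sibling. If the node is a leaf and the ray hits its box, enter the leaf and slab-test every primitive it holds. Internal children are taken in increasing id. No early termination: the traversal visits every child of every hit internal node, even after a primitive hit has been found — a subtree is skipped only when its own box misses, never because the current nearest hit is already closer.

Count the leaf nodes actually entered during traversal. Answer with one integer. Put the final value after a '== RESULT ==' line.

Trace the traversal:
N0 x:[59/2,93/2] y:[-7,35] z:[103/3,142/3] -> hit [103/3,35], descend [3, 5, 8, 11]
  N3 x:[59/2,91/2] y:[4,26] z:[39,142/3] -> miss, prune
  N5 x:[32,45] y:[3,35] z:[35,118/3] -> hit [35,35], descend [7, 12]
    N7 x:[41,45] y:[3,10] z:[106/3,118/3] -> miss, prune
    N12 x:[32,35] y:[24,35] z:[35,112/3] -> hit [35,35] leaf, test {P5@t=35, P8(miss)}
  N8 x:[61/2,87/2] y:[-4,4] z:[103/3,44] -> miss, prune
  N11 x:[43,93/2] y:[-7,4] z:[35,134/3] -> miss, prune

Visited [0, 3, 5, 7, 12, 8, 11]. Tests: 7 box, 1 leaf. Nearest: P5.

== RESULT ==
1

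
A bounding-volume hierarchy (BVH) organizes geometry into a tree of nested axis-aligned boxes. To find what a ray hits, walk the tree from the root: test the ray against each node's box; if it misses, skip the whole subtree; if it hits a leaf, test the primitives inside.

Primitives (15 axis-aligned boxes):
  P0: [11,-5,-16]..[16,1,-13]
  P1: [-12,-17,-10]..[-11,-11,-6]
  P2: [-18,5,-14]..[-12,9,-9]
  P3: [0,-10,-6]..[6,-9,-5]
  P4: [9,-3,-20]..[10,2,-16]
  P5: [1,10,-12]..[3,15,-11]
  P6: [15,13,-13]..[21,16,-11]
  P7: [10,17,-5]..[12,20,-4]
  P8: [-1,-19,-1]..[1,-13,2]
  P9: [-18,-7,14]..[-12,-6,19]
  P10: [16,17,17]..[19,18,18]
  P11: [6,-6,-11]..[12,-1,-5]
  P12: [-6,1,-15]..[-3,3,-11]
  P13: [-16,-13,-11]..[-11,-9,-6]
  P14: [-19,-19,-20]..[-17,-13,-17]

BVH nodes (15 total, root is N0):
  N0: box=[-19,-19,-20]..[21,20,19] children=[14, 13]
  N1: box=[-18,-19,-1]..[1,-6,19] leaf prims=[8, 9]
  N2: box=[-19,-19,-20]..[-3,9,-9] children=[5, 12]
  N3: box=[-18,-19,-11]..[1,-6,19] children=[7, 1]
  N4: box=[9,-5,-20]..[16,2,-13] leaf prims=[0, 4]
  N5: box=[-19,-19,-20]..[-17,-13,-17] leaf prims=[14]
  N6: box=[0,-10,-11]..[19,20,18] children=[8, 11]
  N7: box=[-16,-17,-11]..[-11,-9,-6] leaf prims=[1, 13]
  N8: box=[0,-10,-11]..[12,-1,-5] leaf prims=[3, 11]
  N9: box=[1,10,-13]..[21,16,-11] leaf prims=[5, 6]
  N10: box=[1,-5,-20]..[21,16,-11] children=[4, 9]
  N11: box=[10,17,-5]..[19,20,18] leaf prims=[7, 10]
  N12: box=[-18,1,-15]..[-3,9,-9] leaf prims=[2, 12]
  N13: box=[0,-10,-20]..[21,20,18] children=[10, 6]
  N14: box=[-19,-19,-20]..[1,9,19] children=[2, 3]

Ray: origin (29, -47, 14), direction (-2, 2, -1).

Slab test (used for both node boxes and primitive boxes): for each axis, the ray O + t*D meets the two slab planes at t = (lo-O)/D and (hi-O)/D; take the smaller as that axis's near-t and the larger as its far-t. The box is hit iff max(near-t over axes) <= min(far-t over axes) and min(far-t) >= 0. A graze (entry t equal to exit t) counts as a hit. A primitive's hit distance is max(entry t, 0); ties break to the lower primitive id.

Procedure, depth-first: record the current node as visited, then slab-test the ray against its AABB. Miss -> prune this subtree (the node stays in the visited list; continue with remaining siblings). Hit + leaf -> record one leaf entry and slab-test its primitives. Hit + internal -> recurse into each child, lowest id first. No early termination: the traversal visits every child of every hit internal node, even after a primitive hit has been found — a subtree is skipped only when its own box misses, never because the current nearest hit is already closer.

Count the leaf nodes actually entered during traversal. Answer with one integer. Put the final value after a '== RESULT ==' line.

Traverse from the root:
N0 x:[4,24] y:[14,67/2] z:[-5,34] -> hit [14,24], descend [13, 14]
  N13 x:[4,29/2] y:[37/2,67/2] z:[-4,34] -> miss, prune
  N14 x:[14,24] y:[14,28] z:[-5,34] -> hit [14,24], descend [2, 3]
    N2 x:[16,24] y:[14,28] z:[23,34] -> hit [23,24], descend [5, 12]
      N5 x:[23,24] y:[14,17] z:[31,34] -> miss, prune
      N12 x:[16,47/2] y:[24,28] z:[23,29] -> miss, prune
    N3 x:[14,47/2] y:[14,41/2] z:[-5,25] -> hit [14,41/2], descend [1, 7]
      N1 x:[14,47/2] y:[14,41/2] z:[-5,15] -> hit [14,15] leaf, test {P8@t=14, P9(miss)}
      N7 x:[20,45/2] y:[15,19] z:[20,25] -> miss, prune

9 AABB tests over nodes [0, 13, 14, 2, 5, 12, 3, 1, 7]; 1 leaf entered; closest P8.

== RESULT ==
1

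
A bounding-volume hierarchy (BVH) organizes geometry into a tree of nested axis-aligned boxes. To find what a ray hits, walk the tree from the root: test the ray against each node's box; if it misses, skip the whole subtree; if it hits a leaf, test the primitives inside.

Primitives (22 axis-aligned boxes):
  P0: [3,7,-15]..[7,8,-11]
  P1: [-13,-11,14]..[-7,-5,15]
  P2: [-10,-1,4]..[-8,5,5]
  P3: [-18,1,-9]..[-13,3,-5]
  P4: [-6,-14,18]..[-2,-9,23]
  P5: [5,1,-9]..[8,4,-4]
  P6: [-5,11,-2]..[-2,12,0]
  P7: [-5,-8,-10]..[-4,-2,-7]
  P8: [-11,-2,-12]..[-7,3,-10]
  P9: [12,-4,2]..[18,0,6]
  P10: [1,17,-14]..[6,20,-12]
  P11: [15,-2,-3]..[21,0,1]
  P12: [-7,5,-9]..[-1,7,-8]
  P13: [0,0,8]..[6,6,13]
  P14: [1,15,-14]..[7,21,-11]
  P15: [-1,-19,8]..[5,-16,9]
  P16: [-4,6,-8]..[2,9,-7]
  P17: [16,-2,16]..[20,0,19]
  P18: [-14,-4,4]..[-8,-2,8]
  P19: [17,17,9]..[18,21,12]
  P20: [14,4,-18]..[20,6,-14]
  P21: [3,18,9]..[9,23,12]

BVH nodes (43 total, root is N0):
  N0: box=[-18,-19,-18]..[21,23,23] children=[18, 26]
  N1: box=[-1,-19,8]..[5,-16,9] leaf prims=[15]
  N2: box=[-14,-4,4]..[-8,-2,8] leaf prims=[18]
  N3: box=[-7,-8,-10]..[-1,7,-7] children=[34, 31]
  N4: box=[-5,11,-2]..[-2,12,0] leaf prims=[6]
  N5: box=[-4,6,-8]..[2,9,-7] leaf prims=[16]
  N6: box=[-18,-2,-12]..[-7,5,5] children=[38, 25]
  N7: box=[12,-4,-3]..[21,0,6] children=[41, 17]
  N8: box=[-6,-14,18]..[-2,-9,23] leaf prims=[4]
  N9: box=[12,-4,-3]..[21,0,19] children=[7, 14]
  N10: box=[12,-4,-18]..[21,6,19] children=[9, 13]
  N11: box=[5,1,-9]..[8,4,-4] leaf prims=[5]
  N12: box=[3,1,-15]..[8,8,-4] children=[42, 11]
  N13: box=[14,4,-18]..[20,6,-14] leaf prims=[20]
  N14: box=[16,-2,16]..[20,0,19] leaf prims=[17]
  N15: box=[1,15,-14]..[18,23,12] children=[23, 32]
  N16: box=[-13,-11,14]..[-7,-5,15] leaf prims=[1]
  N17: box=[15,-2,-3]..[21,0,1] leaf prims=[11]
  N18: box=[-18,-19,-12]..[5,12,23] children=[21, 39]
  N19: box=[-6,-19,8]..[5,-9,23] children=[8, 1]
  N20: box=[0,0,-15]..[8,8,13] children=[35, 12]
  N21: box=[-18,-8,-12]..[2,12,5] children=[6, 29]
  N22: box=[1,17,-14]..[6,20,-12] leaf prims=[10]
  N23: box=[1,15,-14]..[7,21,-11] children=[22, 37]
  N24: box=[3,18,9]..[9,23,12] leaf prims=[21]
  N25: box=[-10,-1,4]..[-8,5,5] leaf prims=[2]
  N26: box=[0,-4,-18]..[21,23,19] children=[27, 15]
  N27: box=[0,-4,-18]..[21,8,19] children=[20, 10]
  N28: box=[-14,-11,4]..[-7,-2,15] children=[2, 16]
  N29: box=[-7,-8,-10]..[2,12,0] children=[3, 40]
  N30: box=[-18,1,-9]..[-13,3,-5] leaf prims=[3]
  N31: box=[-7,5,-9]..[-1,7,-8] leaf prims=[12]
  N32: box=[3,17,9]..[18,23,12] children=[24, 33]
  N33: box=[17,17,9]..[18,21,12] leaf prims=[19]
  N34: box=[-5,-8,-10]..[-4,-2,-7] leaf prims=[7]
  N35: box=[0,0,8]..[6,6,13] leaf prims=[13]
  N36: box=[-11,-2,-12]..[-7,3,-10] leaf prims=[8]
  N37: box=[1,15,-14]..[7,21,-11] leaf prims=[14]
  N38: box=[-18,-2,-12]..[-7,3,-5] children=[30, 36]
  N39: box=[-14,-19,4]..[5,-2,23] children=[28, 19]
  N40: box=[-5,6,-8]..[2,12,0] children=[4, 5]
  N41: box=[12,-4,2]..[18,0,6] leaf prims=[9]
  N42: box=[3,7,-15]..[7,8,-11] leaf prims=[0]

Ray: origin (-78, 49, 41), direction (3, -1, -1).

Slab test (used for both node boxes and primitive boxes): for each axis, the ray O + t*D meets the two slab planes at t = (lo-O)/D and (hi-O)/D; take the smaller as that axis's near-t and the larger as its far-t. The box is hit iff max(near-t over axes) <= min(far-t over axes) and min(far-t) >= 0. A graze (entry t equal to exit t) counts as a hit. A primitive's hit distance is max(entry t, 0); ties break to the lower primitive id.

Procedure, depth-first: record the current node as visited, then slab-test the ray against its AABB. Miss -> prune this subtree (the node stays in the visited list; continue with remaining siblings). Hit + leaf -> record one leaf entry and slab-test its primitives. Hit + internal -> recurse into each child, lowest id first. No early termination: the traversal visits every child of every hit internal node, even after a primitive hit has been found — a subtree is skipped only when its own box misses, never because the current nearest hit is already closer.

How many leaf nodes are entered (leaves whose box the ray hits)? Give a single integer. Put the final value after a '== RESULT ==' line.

Trace the traversal:
N0 x:[20,33] y:[26,68] z:[18,59] -> hit [26,33], descend [18, 26]
  N18 x:[20,83/3] y:[37,68] z:[18,53] -> miss, prune
  N26 x:[26,33] y:[26,53] z:[22,59] -> hit [26,33], descend [15, 27]
    N15 x:[79/3,32] y:[26,34] z:[29,55] -> hit [29,32], descend [23, 32]
      N23 x:[79/3,85/3] y:[28,34] z:[52,55] -> miss, prune
      N32 x:[27,32] y:[26,32] z:[29,32] -> hit [29,32], descend [24, 33]
        N24 x:[27,29] y:[26,31] z:[29,32] -> hit [29,29] leaf, test {P21@t=29}
        N33 x:[95/3,32] y:[28,32] z:[29,32] -> hit [95/3,32] leaf, test {P19@t=95/3}
    N27 x:[26,33] y:[41,53] z:[22,59] -> miss, prune

Summary -> nodes [0, 18, 26, 15, 23, 32, 24, 33, 27]; box-tests=9; leaf-entries=2; first=P21

== RESULT ==
2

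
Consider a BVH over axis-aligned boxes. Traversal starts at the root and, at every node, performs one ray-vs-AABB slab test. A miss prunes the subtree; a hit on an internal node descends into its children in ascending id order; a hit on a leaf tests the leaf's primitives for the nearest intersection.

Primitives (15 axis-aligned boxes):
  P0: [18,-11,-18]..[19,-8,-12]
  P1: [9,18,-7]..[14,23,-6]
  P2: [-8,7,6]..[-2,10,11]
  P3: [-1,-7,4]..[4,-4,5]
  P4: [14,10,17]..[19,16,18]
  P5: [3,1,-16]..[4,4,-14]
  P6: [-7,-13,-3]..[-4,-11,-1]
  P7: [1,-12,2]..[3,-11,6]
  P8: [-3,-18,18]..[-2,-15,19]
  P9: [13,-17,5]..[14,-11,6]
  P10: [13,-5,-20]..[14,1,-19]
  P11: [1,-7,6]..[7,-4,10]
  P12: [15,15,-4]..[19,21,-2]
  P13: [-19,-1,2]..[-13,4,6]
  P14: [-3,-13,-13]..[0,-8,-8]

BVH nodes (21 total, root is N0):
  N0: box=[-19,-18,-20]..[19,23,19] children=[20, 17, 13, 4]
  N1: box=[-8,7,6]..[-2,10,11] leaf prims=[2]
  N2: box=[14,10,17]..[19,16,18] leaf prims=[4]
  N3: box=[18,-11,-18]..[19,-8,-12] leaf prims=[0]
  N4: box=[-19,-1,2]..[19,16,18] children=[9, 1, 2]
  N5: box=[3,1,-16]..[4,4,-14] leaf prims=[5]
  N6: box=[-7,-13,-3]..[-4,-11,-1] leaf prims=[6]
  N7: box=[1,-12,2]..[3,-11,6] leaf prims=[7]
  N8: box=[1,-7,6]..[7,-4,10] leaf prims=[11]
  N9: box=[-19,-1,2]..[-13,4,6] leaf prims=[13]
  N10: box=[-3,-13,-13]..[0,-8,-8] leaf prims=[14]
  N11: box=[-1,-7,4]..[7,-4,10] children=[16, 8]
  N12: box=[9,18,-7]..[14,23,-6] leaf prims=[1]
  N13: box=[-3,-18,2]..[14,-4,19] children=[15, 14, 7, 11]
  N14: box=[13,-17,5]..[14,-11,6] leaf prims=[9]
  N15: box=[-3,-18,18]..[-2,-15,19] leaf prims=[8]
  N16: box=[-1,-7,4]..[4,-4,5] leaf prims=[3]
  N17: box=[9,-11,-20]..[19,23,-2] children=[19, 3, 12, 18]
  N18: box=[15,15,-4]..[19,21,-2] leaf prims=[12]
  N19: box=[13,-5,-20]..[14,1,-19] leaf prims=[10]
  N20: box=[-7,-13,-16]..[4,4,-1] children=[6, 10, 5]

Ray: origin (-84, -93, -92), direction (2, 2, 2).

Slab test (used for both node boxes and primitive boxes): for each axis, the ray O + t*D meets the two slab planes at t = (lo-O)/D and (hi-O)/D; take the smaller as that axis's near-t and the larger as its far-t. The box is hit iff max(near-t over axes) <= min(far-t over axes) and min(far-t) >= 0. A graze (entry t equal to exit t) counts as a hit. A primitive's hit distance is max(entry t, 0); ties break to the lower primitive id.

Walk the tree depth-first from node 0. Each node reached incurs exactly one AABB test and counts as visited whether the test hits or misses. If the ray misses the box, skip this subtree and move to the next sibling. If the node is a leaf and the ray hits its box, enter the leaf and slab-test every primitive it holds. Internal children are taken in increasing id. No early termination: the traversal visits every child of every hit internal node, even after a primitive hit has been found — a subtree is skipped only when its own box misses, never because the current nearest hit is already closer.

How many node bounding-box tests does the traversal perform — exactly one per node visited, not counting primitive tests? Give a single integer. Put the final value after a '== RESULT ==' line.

Traverse from the root:
N0 x:[65/2,103/2] y:[75/2,58] z:[36,111/2] -> hit [75/2,103/2], descend [4, 13, 17, 20]
  N4 x:[65/2,103/2] y:[46,109/2] z:[47,55] -> hit [47,103/2], descend [1, 2, 9]
    N1 x:[38,41] y:[50,103/2] z:[49,103/2] -> miss, prune
    N2 x:[49,103/2] y:[103/2,109/2] z:[109/2,55] -> miss, prune
    N9 x:[65/2,71/2] y:[46,97/2] z:[47,49] -> miss, prune
  N13 x:[81/2,49] y:[75/2,89/2] z:[47,111/2] -> miss, prune
  N17 x:[93/2,103/2] y:[41,58] z:[36,45] -> miss, prune
  N20 x:[77/2,44] y:[40,97/2] z:[38,91/2] -> hit [40,44], descend [5, 6, 10]
    N5 x:[87/2,44] y:[47,97/2] z:[38,39] -> miss, prune
    N6 x:[77/2,40] y:[40,41] z:[89/2,91/2] -> miss, prune
    N10 x:[81/2,42] y:[40,85/2] z:[79/2,42] -> hit [81/2,42] leaf, test {P14@t=81/2}

order=[0, 4, 1, 2, 9, 13, 17, 20, 5, 6, 10]  |boxes|=11  |leaves|=1  hit=P14

== RESULT ==
11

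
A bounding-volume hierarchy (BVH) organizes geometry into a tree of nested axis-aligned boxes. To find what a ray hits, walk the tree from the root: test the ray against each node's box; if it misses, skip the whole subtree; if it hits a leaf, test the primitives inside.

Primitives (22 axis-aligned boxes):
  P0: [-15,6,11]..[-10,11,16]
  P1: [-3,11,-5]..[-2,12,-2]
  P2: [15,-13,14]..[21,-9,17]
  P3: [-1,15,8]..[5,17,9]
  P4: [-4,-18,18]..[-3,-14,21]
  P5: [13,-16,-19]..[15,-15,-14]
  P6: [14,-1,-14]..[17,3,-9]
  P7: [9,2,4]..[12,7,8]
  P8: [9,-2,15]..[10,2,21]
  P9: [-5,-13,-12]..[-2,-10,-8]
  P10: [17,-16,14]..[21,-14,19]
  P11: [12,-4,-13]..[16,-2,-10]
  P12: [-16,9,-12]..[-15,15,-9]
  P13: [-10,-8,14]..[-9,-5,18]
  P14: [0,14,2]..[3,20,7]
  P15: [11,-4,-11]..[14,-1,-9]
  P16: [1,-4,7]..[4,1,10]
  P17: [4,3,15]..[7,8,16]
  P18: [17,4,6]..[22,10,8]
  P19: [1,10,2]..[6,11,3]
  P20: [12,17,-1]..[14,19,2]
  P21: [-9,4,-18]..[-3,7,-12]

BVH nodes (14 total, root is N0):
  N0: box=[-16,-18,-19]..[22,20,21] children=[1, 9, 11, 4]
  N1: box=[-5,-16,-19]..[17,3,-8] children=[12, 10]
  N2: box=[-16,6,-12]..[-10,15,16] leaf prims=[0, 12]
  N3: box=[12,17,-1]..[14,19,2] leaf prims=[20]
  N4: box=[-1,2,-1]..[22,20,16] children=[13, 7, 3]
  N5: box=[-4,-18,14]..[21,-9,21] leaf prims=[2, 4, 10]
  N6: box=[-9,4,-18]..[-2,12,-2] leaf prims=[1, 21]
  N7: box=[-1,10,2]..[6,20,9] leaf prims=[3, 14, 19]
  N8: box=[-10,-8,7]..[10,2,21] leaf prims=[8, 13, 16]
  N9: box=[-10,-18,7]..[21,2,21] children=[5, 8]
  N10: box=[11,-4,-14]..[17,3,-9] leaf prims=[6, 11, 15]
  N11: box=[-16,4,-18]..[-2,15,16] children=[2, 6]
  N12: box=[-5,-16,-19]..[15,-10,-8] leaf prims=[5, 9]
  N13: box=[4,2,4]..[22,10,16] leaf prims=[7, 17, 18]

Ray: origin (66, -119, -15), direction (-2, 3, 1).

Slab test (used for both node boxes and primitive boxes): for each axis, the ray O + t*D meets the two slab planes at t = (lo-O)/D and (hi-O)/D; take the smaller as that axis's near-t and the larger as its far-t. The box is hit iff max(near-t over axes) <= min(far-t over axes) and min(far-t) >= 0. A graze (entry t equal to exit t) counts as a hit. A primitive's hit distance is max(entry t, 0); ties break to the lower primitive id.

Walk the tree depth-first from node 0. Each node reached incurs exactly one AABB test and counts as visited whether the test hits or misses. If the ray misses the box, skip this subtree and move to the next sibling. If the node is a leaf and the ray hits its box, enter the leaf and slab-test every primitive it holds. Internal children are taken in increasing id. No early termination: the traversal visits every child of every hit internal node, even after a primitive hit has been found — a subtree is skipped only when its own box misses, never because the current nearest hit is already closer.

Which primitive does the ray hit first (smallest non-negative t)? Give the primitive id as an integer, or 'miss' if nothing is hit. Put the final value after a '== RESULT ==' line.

Traverse from the root:
N0 x:[22,41] y:[101/3,139/3] z:[-4,36] -> hit [101/3,36], descend [1, 4, 9, 11]
  N1 x:[49/2,71/2] y:[103/3,122/3] z:[-4,7] -> miss, prune
  N4 x:[22,67/2] y:[121/3,139/3] z:[14,31] -> miss, prune
  N9 x:[45/2,38] y:[101/3,121/3] z:[22,36] -> hit [101/3,36], descend [5, 8]
    N5 x:[45/2,35] y:[101/3,110/3] z:[29,36] -> hit [101/3,35] leaf, test {P2(miss), P4@t=69/2, P10(miss)}
    N8 x:[28,38] y:[37,121/3] z:[22,36] -> miss, prune
  N11 x:[34,41] y:[41,134/3] z:[-3,31] -> miss, prune

Summary -> nodes [0, 1, 4, 9, 5, 8, 11]; box-tests=7; leaf-entries=1; first=P4

== RESULT ==
4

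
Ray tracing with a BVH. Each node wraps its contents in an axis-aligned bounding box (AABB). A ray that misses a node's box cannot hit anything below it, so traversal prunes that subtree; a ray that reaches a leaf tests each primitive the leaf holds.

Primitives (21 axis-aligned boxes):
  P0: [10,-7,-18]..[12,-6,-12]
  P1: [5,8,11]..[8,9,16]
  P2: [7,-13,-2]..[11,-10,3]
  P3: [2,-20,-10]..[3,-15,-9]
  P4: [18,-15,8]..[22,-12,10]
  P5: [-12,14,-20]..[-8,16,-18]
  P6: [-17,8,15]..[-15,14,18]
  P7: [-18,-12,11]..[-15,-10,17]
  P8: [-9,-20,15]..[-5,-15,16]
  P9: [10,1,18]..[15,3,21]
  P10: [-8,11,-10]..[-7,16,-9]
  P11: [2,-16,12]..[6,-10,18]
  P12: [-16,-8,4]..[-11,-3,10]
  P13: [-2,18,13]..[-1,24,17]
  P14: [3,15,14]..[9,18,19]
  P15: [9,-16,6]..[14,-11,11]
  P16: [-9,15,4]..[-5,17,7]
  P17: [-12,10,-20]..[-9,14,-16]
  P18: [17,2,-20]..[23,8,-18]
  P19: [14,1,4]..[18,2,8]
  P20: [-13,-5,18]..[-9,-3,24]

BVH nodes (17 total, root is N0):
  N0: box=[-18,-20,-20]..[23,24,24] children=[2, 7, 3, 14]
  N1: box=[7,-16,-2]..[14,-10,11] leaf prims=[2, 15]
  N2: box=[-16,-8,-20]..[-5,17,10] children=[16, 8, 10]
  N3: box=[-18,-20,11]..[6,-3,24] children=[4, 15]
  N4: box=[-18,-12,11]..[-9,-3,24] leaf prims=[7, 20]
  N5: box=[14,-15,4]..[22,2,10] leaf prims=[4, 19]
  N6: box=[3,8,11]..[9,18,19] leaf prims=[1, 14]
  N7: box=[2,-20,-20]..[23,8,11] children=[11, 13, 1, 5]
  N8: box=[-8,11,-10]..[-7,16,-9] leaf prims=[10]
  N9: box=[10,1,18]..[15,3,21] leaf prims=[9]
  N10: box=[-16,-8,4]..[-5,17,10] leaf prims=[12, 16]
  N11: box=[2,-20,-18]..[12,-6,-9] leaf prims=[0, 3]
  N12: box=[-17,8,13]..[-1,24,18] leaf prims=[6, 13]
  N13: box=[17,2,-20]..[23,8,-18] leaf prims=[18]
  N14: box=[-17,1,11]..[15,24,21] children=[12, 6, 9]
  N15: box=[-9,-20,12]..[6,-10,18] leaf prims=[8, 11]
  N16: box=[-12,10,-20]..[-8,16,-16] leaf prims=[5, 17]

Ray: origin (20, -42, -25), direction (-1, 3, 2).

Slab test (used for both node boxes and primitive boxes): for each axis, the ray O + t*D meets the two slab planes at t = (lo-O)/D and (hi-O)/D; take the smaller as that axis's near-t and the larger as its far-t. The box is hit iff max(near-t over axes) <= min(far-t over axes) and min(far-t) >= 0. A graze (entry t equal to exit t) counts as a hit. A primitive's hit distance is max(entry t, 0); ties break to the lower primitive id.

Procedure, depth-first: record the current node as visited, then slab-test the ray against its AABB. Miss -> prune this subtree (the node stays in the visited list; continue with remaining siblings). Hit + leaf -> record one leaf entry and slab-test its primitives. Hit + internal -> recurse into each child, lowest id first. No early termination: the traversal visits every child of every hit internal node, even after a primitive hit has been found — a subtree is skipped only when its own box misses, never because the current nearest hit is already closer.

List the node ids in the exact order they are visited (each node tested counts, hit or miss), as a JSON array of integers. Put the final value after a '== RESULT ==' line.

Trace the traversal:
N0 x:[-3,38] y:[22/3,22] z:[5/2,49/2] -> hit [22/3,22], descend [2, 3, 7, 14]
  N2 x:[25,36] y:[34/3,59/3] z:[5/2,35/2] -> miss, prune
  N3 x:[14,38] y:[22/3,13] z:[18,49/2] -> miss, prune
  N7 x:[-3,18] y:[22/3,50/3] z:[5/2,18] -> hit [22/3,50/3], descend [1, 5, 11, 13]
    N1 x:[6,13] y:[26/3,32/3] z:[23/2,18] -> miss, prune
    N5 x:[-2,6] y:[9,44/3] z:[29/2,35/2] -> miss, prune
    N11 x:[8,18] y:[22/3,12] z:[7/2,8] -> hit [8,8] leaf, test {P0(miss), P3(miss)}
    N13 x:[-3,3] y:[44/3,50/3] z:[5/2,7/2] -> miss, prune
  N14 x:[5,37] y:[43/3,22] z:[18,23] -> hit [18,22], descend [6, 9, 12]
    N6 x:[11,17] y:[50/3,20] z:[18,22] -> miss, prune
    N9 x:[5,10] y:[43/3,15] z:[43/2,23] -> miss, prune
    N12 x:[21,37] y:[50/3,22] z:[19,43/2] -> hit [21,43/2] leaf, test {P6(miss), P13@t=21}

order=[0, 2, 3, 7, 1, 5, 11, 13, 14, 6, 9, 12]  |boxes|=12  |leaves|=2  hit=P13

== RESULT ==
[0, 2, 3, 7, 1, 5, 11, 13, 14, 6, 9, 12]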